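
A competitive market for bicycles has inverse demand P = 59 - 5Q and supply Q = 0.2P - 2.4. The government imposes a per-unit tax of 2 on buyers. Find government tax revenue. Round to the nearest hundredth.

Rewriting supply in inverse form: P = 12 + 5Q.
Without the tax, 59 - 5Q = 12 + 5Q so Q* = 4.7 and P* = 35.5.
With the tax, buyers' net willingness to pay falls by 2: (59 - 2) - 5Q = 12 + 5Q, so Q_t = 4.5. Buyers pay P_b = 36.5; sellers receive P_s = P_b - 2 = 34.5.
Revenue is the tax times quantity traded: 2 x 4.5 = 9.

9.00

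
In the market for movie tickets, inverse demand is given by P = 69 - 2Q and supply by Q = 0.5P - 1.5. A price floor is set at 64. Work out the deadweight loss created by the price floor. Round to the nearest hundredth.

392.00

Rewriting supply in inverse form: P = 3 + 2Q.
Free-market equilibrium: 69 - 2Q = 3 + 2Q gives Q* = 16.5, P* = 36.
At the floor price 64, quantity demanded is (69 - 64)/2 = 2.5; demand is the short side, so Q = 2.5 trades at P = 64.
At Q = 2.5 the demand price is 64 and the supply price is 8. Deadweight loss is the triangle between the curves from 2.5 to 16.5: (1/2)(64 - 8)(16.5 - 2.5) = 392.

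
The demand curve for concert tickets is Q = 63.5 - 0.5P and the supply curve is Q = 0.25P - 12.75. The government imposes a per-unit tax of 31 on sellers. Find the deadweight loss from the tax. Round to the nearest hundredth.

80.08

Rewriting demand in inverse form: P = 127 - 2Q.
Rewriting supply in inverse form: P = 51 + 4Q.
Pre-tax equilibrium: 127 - 2Q = 51 + 4Q gives Q* = 12.6667, P* = 101.6667.
A tax on sellers shifts supply up by 31: 127 - 2Q = 51 + 4Q + 31, so Q_t = 7.5. Buyers pay P_b = 112; sellers receive P_s = P_b - 31 = 81.
Deadweight loss is the triangle between the curves from Q_t to Q*: (1/2)(12.6667 - 7.5)(31) = 80.0833.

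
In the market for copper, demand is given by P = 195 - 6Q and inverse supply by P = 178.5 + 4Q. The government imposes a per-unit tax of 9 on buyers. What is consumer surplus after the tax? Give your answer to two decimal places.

1.69

Pre-tax equilibrium: 195 - 6Q = 178.5 + 4Q gives Q* = 1.65, P* = 185.1.
A tax on buyers shifts demand down by 9: (195 - 9) - 6Q = 178.5 + 4Q, so Q_t = 0.75. Buyers pay P_b = 190.5; sellers receive P_s = P_b - 9 = 181.5.
CS = (1/2)(Q_t)(195 - P_b) = (1/2)(0.75)(4.5) = 1.6875.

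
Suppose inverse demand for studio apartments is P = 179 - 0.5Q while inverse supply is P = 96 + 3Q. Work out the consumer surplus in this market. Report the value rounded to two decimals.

Equilibrium: 179 - 0.5Q = 96 + 3Q, so Q* = 23.7143 and P* = 167.1429.
CS is the area between the demand curve and P* from 0 to Q*: (1/2)(23.7143)(11.8571) = 140.5918.

140.59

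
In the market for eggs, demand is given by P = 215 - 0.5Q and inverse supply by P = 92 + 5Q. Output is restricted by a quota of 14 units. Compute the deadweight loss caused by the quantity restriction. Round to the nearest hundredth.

Unrestricted equilibrium: Q* = (215 - 92)/(0.5 + 5) = 22.3636.
At Q = 14 the demand price is 215 - 0.5(14) = 208 and the supply price is 92 + 5(14) = 162.
Deadweight loss is the triangle between the curves from 14 to 22.3636: (1/2)(208 - 162)(22.3636 - 14) = 192.3636.

192.36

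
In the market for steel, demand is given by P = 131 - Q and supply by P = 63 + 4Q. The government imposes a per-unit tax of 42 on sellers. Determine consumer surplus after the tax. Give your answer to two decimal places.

13.52

Pre-tax equilibrium: 131 - Q = 63 + 4Q gives Q* = 13.6, P* = 117.4.
A tax on sellers shifts supply up by 42: 131 - Q = 63 + 4Q + 42, so Q_t = 5.2. Buyers pay P_b = 125.8; sellers receive P_s = P_b - 42 = 83.8.
CS = (1/2)(Q_t)(131 - P_b) = (1/2)(5.2)(5.2) = 13.52.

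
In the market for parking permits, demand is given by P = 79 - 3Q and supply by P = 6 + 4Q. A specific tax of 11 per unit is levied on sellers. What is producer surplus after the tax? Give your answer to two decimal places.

156.90

Pre-tax equilibrium: 79 - 3Q = 6 + 4Q gives Q* = 10.4286, P* = 47.7143.
A tax on sellers shifts supply up by 11: 79 - 3Q = 6 + 4Q + 11, so Q_t = 8.8571. Buyers pay P_b = 52.4286; sellers receive P_s = P_b - 11 = 41.4286.
Producer surplus is the triangle above supply below P_s: (1/2)(8.8571)(41.4286 - 6) = 156.898.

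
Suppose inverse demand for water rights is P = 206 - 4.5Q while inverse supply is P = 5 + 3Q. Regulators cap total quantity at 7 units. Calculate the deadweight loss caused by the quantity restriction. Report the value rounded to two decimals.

Without the quota, 206 - 4.5Q = 5 + 3Q gives Q* = 26.8.
At Q = 7 the demand price is 206 - 4.5(7) = 174.5 and the supply price is 5 + 3(7) = 26.
Deadweight loss is the triangle between the curves from 7 to 26.8: (1/2)(174.5 - 26)(26.8 - 7) = 1470.15.

1470.15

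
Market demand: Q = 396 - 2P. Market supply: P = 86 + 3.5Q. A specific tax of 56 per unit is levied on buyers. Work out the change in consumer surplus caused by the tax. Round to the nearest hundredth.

-147.00

Rewriting demand in inverse form: P = 198 - 0.5Q.
Without the tax, 198 - 0.5Q = 86 + 3.5Q so Q* = 28 and P* = 184.
With the tax, buyers' net willingness to pay falls by 56: (198 - 56) - 0.5Q = 86 + 3.5Q, so Q_t = 14. Buyers pay P_b = 191; sellers receive P_s = P_b - 56 = 135.
CS falls from (1/2)(28)(14) = 196 to (1/2)(14)(7) = 49, a change of -147.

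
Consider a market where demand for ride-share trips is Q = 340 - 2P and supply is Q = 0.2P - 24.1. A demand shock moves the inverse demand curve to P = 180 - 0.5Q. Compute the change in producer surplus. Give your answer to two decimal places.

Rewriting demand in inverse form: P = 170 - 0.5Q.
Rewriting supply in inverse form: P = 120.5 + 5Q.
Initial equilibrium: Q_0 = 9, P_0 = 165.5; CS_0 = (1/2)(9)(4.5) = 20.25, PS_0 = (1/2)(9)(45) = 202.5.
New equilibrium: 180 - 0.5Q = 120.5 + 5Q gives Q_1 = 10.8182, P_1 = 174.5909; CS_1 = 29.2583, PS_1 = 292.5826.
Change in producer surplus = 292.5826 - 202.5 = 90.0826.

90.08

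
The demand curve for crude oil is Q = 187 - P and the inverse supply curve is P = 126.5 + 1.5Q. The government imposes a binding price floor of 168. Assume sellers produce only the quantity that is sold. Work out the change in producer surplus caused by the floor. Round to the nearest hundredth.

78.52

Rewriting demand in inverse form: P = 187 - Q.
Free-market equilibrium: 187 - Q = 126.5 + 1.5Q gives Q* = 24.2, P* = 162.8.
At P = 168, buyers demand (187 - 168)/1 = 19 while sellers would supply more, so the quantity traded is 19 at price 168.
PS goes from (1/2)(24.2)(36.3) = 439.23 to 517.75 (computed as (168 - 126.5)(19) - (1/2)(1.5)(19)^2), a change of 78.52.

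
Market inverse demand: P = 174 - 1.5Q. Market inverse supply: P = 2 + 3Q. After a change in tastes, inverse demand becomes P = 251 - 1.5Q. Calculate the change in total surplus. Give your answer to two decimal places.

Initial equilibrium: Q_0 = 38.2222, P_0 = 116.6667; CS_0 = (1/2)(38.2222)(57.3333) = 1095.7037, PS_0 = (1/2)(38.2222)(114.6667) = 2191.4074.
New equilibrium: 251 - 1.5Q = 2 + 3Q gives Q_1 = 55.3333, P_1 = 168; CS_1 = 2296.3333, PS_1 = 4592.6667.
Change in total surplus = (2296.3333 + 4592.6667) - (1095.7037 + 2191.4074) = 3601.8889.

3601.89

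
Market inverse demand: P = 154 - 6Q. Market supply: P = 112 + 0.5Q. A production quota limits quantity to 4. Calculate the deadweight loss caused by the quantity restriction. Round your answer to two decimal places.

19.69

Unrestricted equilibrium: Q* = (154 - 112)/(6 + 0.5) = 6.4615.
At Q = 4 the demand price is 154 - 6(4) = 130 and the supply price is 112 + 0.5(4) = 114.
Deadweight loss is the triangle between the curves from 4 to 6.4615: (1/2)(130 - 114)(6.4615 - 4) = 19.6923.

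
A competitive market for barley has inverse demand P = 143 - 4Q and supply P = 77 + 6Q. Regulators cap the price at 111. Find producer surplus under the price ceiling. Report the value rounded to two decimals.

Without the control, 143 - 4Q = 77 + 6Q so Q* = 6.6 and P* = 116.6.
At the ceiling price 111, quantity supplied is (111 - 77)/6 = 5.6667; supply is the short side, so Q = 5.6667 trades at P = 111.
PS is the triangle above supply below 111: (1/2)(5.6667)(111 - 77) = 96.3333.

96.33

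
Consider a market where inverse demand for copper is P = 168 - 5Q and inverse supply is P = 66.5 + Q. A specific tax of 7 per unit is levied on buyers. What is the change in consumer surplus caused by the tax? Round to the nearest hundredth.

-95.28

Without the tax, 168 - 5Q = 66.5 + Q so Q* = 16.9167 and P* = 83.4167.
With the tax, buyers' net willingness to pay falls by 7: (168 - 7) - 5Q = 66.5 + Q, so Q_t = 15.75. Buyers pay P_b = 89.25; sellers receive P_s = P_b - 7 = 82.25.
CS falls from (1/2)(16.9167)(84.5833) = 715.434 to (1/2)(15.75)(78.75) = 620.1562, a change of -95.2778.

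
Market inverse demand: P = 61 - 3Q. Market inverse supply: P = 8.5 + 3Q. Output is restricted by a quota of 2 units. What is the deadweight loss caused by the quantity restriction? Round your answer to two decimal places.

Without the quota, 61 - 3Q = 8.5 + 3Q gives Q* = 8.75.
At Q = 2 the demand price is 61 - 3(2) = 55 and the supply price is 8.5 + 3(2) = 14.5.
DWL = (1/2)(gap between curves at 2) x (Q* - 2) = (1/2)(40.5)(6.75) = 136.6875.

136.69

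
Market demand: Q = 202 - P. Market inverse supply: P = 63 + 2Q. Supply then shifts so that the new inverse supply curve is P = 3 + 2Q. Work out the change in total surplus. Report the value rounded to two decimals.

Rewriting demand in inverse form: P = 202 - Q.
Initial equilibrium: Q_0 = 46.3333, P_0 = 155.6667; CS_0 = (1/2)(46.3333)(46.3333) = 1073.3889, PS_0 = (1/2)(46.3333)(92.6667) = 2146.7778.
New equilibrium: 202 - Q = 3 + 2Q gives Q_1 = 66.3333, P_1 = 135.6667; CS_1 = 2200.0556, PS_1 = 4400.1111.
Change in total surplus = (2200.0556 + 4400.1111) - (1073.3889 + 2146.7778) = 3380.

3380.00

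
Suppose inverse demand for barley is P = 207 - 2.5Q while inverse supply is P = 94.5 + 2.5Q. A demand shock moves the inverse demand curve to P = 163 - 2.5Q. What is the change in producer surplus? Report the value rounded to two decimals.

-398.20

Initial equilibrium: Q_0 = 22.5, P_0 = 150.75; CS_0 = (1/2)(22.5)(56.25) = 632.8125, PS_0 = (1/2)(22.5)(56.25) = 632.8125.
New equilibrium: 163 - 2.5Q = 94.5 + 2.5Q gives Q_1 = 13.7, P_1 = 128.75; CS_1 = 234.6125, PS_1 = 234.6125.
Change in producer surplus = 234.6125 - 632.8125 = -398.2.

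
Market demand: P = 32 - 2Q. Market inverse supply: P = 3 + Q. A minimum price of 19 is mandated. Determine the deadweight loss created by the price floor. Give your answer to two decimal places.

15.04

Without the control, 32 - 2Q = 3 + Q so Q* = 9.6667 and P* = 12.6667.
At the floor price 19, quantity demanded is (32 - 19)/2 = 6.5; demand is the short side, so Q = 6.5 trades at P = 19.
At Q = 6.5 the demand price is 19 and the supply price is 9.5. Deadweight loss is the triangle between the curves from 6.5 to 9.6667: (1/2)(19 - 9.5)(9.6667 - 6.5) = 15.0417.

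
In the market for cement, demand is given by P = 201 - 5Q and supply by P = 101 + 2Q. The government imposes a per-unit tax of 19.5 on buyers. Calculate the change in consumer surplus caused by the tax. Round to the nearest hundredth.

Pre-tax equilibrium: 201 - 5Q = 101 + 2Q gives Q* = 14.2857, P* = 129.5714.
With the tax, buyers' net willingness to pay falls by 19.5: (201 - 19.5) - 5Q = 101 + 2Q, so Q_t = 11.5. Buyers pay P_b = 143.5; sellers receive P_s = P_b - 19.5 = 124.
Consumers lose the trapezoid between P* and P_b out to Q_t plus the triangle from Q_t to Q*: change in CS = 330.625 - 510.2041 = -179.5791.

-179.58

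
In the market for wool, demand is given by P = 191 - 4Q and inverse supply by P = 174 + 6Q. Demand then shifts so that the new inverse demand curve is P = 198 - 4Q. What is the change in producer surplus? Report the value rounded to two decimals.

Initial equilibrium: Q_0 = 1.7, P_0 = 184.2; CS_0 = (1/2)(1.7)(6.8) = 5.78, PS_0 = (1/2)(1.7)(10.2) = 8.67.
New equilibrium: 198 - 4Q = 174 + 6Q gives Q_1 = 2.4, P_1 = 188.4; CS_1 = 11.52, PS_1 = 17.28.
Change in producer surplus = 17.28 - 8.67 = 8.61.

8.61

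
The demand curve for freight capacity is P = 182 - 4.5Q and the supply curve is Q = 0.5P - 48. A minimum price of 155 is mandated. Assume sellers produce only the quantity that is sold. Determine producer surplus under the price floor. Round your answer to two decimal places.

318.00

Rewriting supply in inverse form: P = 96 + 2Q.
Without the control, 182 - 4.5Q = 96 + 2Q so Q* = 13.2308 and P* = 122.4615.
At the floor price 155, quantity demanded is (182 - 155)/4.5 = 6; demand is the short side, so Q = 6 trades at P = 155.
The supply price at Q = 6 is 108. PS is the trapezoid between 155 and supply over [0, 6]: (1/2)[(155 - 96) + (155 - 108)](6) = 318.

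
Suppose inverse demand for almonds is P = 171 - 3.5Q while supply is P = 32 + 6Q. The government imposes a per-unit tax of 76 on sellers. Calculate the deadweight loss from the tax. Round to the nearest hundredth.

304.00

Pre-tax equilibrium: 171 - 3.5Q = 32 + 6Q gives Q* = 14.6316, P* = 119.7895.
A tax on sellers shifts supply up by 76: 171 - 3.5Q = 32 + 6Q + 76, so Q_t = 6.6316. Buyers pay P_b = 147.7895; sellers receive P_s = P_b - 76 = 71.7895.
The welfare triangle lost has base Q* - Q_t = 8 and height t = 76, so DWL = (1/2)(8)(76) = 304.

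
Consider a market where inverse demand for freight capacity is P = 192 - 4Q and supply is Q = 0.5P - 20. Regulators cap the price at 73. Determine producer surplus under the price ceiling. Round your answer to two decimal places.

Rewriting supply in inverse form: P = 40 + 2Q.
Free-market equilibrium: 192 - 4Q = 40 + 2Q gives Q* = 25.3333, P* = 90.6667.
At the ceiling price 73, quantity supplied is (73 - 40)/2 = 16.5; supply is the short side, so Q = 16.5 trades at P = 73.
PS is the triangle above supply below 73: (1/2)(16.5)(73 - 40) = 272.25.

272.25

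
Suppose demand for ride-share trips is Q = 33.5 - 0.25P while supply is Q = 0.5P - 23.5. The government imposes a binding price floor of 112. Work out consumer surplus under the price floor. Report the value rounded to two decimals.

Rewriting demand in inverse form: P = 134 - 4Q.
Rewriting supply in inverse form: P = 47 + 2Q.
Without the control, 134 - 4Q = 47 + 2Q so Q* = 14.5 and P* = 76.
At the floor price 112, quantity demanded is (134 - 112)/4 = 5.5; demand is the short side, so Q = 5.5 trades at P = 112.
CS is the triangle under demand above 112: (1/2)(5.5)(134 - 112) = 60.5.

60.50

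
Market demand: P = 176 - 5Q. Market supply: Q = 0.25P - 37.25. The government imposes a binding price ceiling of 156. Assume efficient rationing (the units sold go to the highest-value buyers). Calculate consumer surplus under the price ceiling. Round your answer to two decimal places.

Rewriting supply in inverse form: P = 149 + 4Q.
Without the control, 176 - 5Q = 149 + 4Q so Q* = 3 and P* = 161.
At P = 156, sellers supply (156 - 149)/4 = 1.75 while buyers want more, so the quantity traded is 1.75 at price 156.
The demand price at Q = 1.75 is 167.25. CS is the trapezoid between demand and 156 over [0, 1.75]: (1/2)[(176 - 156) + (167.25 - 156)](1.75) = 27.3438.

27.34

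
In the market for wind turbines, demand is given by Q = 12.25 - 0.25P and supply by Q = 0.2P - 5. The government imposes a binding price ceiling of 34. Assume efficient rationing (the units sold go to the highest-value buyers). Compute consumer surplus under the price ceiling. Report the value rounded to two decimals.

20.52

Rewriting demand in inverse form: P = 49 - 4Q.
Rewriting supply in inverse form: P = 25 + 5Q.
Free-market equilibrium: 49 - 4Q = 25 + 5Q gives Q* = 2.6667, P* = 38.3333.
At the ceiling price 34, quantity supplied is (34 - 25)/5 = 1.8; supply is the short side, so Q = 1.8 trades at P = 34.
The demand price at Q = 1.8 is 41.8. CS is the trapezoid between demand and 34 over [0, 1.8]: (1/2)[(49 - 34) + (41.8 - 34)](1.8) = 20.52.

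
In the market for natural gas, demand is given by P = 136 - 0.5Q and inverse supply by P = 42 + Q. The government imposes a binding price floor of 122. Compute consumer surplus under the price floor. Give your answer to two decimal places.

Without the control, 136 - 0.5Q = 42 + Q so Q* = 62.6667 and P* = 104.6667.
At P = 122, buyers demand (136 - 122)/0.5 = 28 while sellers would supply more, so the quantity traded is 28 at price 122.
CS is the triangle under demand above 122: (1/2)(28)(136 - 122) = 196.

196.00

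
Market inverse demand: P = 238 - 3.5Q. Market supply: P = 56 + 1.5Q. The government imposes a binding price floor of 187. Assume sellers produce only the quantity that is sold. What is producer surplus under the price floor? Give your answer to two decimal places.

Without the control, 238 - 3.5Q = 56 + 1.5Q so Q* = 36.4 and P* = 110.6.
At the floor price 187, quantity demanded is (238 - 187)/3.5 = 14.5714; demand is the short side, so Q = 14.5714 trades at P = 187.
The supply price at Q = 14.5714 is 77.8571. PS is the trapezoid between 187 and supply over [0, 14.5714]: (1/2)[(187 - 56) + (187 - 77.8571)](14.5714) = 1749.6122.

1749.61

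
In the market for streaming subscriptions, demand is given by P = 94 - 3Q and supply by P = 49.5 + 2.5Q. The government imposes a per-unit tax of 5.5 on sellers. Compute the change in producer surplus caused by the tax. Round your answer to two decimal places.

-18.98

Pre-tax equilibrium: 94 - 3Q = 49.5 + 2.5Q gives Q* = 8.0909, P* = 69.7273.
A tax on sellers shifts supply up by 5.5: 94 - 3Q = 49.5 + 2.5Q + 5.5, so Q_t = 7.0909. Buyers pay P_b = 72.7273; sellers receive P_s = P_b - 5.5 = 67.2273.
Producers lose the trapezoid between P_s and P* out to Q_t plus the triangle from Q_t to Q*: change in PS = 62.8512 - 81.8285 = -18.9773.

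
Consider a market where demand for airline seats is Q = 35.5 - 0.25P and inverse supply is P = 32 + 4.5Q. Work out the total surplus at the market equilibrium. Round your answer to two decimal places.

Rewriting demand in inverse form: P = 142 - 4Q.
Set 142 - 4Q = 32 + 4.5Q, which gives 110 = 8.5Q, so Q* = 12.9412 and P* = 142 - 4(12.9412) = 90.2353.
Total surplus is the full triangle between the curves from 0 to Q*: (1/2)(12.9412)(142 - 32) = 711.7647.

711.76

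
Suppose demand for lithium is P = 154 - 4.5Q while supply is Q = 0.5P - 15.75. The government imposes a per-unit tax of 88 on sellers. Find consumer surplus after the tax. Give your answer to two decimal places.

63.39

Rewriting supply in inverse form: P = 31.5 + 2Q.
Without the tax, 154 - 4.5Q = 31.5 + 2Q so Q* = 18.8462 and P* = 69.1923.
A tax on sellers shifts supply up by 88: 154 - 4.5Q = 31.5 + 2Q + 88, so Q_t = 5.3077. Buyers pay P_b = 130.1154; sellers receive P_s = P_b - 88 = 42.1154.
Consumer surplus is the triangle under demand above P_b: (1/2)(5.3077)(154 - 130.1154) = 63.3861.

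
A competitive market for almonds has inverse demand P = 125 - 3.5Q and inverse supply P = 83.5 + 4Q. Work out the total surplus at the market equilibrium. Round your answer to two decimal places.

114.82

Set 125 - 3.5Q = 83.5 + 4Q, which gives 41.5 = 7.5Q, so Q* = 5.5333 and P* = 125 - 3.5(5.5333) = 105.6333.
CS = (1/2)(5.5333)(19.3667) = 53.5811 and PS = (1/2)(5.5333)(22.1333) = 61.2356, so total surplus = 114.8167.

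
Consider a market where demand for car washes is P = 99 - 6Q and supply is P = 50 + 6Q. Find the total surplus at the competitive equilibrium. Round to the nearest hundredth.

Setting demand equal to supply, 49 = 12Q, so Q* = 4.0833 and P* = 74.5.
Total surplus is the full triangle between the curves from 0 to Q*: (1/2)(4.0833)(99 - 50) = 100.0417.

100.04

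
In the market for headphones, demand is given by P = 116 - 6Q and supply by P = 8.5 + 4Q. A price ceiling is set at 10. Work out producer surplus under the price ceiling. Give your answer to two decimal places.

Without the control, 116 - 6Q = 8.5 + 4Q so Q* = 10.75 and P* = 51.5.
At the ceiling price 10, quantity supplied is (10 - 8.5)/4 = 0.375; supply is the short side, so Q = 0.375 trades at P = 10.
PS is the triangle above supply below 10: (1/2)(0.375)(10 - 8.5) = 0.2812.

0.28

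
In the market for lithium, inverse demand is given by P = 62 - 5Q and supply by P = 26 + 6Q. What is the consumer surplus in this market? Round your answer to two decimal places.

Set 62 - 5Q = 26 + 6Q, which gives 36 = 11Q, so Q* = 3.2727 and P* = 62 - 5(3.2727) = 45.6364.
The demand choke price is 62, so CS = (1/2)(Q*)(62 - P*) = (1/2)(3.2727)(16.3636) = 26.7769.

26.78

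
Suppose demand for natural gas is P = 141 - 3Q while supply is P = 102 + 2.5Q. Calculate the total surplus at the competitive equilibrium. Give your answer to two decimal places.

138.27

Equilibrium: 141 - 3Q = 102 + 2.5Q, so Q* = 7.0909 and P* = 119.7273.
Total surplus is the full triangle between the curves from 0 to Q*: (1/2)(7.0909)(141 - 102) = 138.2727.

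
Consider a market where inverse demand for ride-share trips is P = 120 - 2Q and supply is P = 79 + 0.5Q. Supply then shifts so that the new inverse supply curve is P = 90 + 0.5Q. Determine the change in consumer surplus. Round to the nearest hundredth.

Initial equilibrium: Q_0 = 16.4, P_0 = 87.2; CS_0 = (1/2)(16.4)(32.8) = 268.96, PS_0 = (1/2)(16.4)(8.2) = 67.24.
New equilibrium: 120 - 2Q = 90 + 0.5Q gives Q_1 = 12, P_1 = 96; CS_1 = 144, PS_1 = 36.
Change in consumer surplus = 144 - 268.96 = -124.96.

-124.96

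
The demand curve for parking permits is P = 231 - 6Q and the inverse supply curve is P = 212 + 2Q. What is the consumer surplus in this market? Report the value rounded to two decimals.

Set 231 - 6Q = 212 + 2Q, which gives 19 = 8Q, so Q* = 2.375 and P* = 231 - 6(2.375) = 216.75.
CS is the area between the demand curve and P* from 0 to Q*: (1/2)(2.375)(14.25) = 16.9219.

16.92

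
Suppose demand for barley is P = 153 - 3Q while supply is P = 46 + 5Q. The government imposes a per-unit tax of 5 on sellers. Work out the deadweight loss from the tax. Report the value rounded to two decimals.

Without the tax, 153 - 3Q = 46 + 5Q so Q* = 13.375 and P* = 112.875.
With the tax, sellers need 5 more per unit: 153 - 3Q = 46 + 5Q + 5, so Q_t = 12.75. Buyers pay P_b = 114.75; sellers receive P_s = P_b - 5 = 109.75.
Deadweight loss is the triangle between the curves from Q_t to Q*: (1/2)(13.375 - 12.75)(5) = 1.5625.

1.56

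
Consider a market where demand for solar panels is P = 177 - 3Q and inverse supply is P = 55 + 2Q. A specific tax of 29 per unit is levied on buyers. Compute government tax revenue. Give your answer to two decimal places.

Without the tax, 177 - 3Q = 55 + 2Q so Q* = 24.4 and P* = 103.8.
With the tax, buyers' net willingness to pay falls by 29: (177 - 29) - 3Q = 55 + 2Q, so Q_t = 18.6. Buyers pay P_b = 121.2; sellers receive P_s = P_b - 29 = 92.2.
Tax revenue = t x Q_t = 29 x 18.6 = 539.4.

539.40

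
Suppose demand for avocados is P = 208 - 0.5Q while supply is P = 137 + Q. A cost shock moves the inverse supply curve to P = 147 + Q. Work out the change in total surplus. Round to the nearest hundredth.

Initial equilibrium: Q_0 = 47.3333, P_0 = 184.3333; CS_0 = (1/2)(47.3333)(23.6667) = 560.1111, PS_0 = (1/2)(47.3333)(47.3333) = 1120.2222.
New equilibrium: 208 - 0.5Q = 147 + Q gives Q_1 = 40.6667, P_1 = 187.6667; CS_1 = 413.4444, PS_1 = 826.8889.
Change in total surplus = (413.4444 + 826.8889) - (560.1111 + 1120.2222) = -440.

-440.00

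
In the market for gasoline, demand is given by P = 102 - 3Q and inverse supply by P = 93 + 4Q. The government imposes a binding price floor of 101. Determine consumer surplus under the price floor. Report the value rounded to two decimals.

Without the control, 102 - 3Q = 93 + 4Q so Q* = 1.2857 and P* = 98.1429.
At the floor price 101, quantity demanded is (102 - 101)/3 = 0.3333; demand is the short side, so Q = 0.3333 trades at P = 101.
CS is the triangle under demand above 101: (1/2)(0.3333)(102 - 101) = 0.1667.

0.17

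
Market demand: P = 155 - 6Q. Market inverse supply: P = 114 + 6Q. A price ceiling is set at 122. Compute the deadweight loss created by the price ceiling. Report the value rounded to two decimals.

26.04

Free-market equilibrium: 155 - 6Q = 114 + 6Q gives Q* = 3.4167, P* = 134.5.
At P = 122, sellers supply (122 - 114)/6 = 1.3333 while buyers want more, so the quantity traded is 1.3333 at price 122.
The lost-trades triangle has base Q* - 1.3333 = 2.0833 and height equal to the gap between the curves at Q = 1.3333, which is 147 - 122 = 25. DWL = (1/2)(2.0833)(25) = 26.0417.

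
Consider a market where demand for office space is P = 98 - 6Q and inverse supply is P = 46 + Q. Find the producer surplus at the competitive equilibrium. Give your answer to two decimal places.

27.59

Set 98 - 6Q = 46 + Q, which gives 52 = 7Q, so Q* = 7.4286 and P* = 98 - 6(7.4286) = 53.4286.
PS is the area between P* and the supply curve from 0 to Q*: (1/2)(7.4286)(7.4286) = 27.5918.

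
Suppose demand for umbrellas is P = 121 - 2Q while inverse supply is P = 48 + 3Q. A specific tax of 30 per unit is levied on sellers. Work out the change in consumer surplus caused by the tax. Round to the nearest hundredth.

-139.20

Pre-tax equilibrium: 121 - 2Q = 48 + 3Q gives Q* = 14.6, P* = 91.8.
A tax on sellers shifts supply up by 30: 121 - 2Q = 48 + 3Q + 30, so Q_t = 8.6. Buyers pay P_b = 103.8; sellers receive P_s = P_b - 30 = 73.8.
CS falls from (1/2)(14.6)(29.2) = 213.16 to (1/2)(8.6)(17.2) = 73.96, a change of -139.2.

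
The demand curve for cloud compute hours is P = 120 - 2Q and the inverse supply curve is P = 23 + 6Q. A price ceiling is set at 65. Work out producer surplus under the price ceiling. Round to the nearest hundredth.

147.00

Without the control, 120 - 2Q = 23 + 6Q so Q* = 12.125 and P* = 95.75.
At P = 65, sellers supply (65 - 23)/6 = 7 while buyers want more, so the quantity traded is 7 at price 65.
PS is the triangle above supply below 65: (1/2)(7)(65 - 23) = 147.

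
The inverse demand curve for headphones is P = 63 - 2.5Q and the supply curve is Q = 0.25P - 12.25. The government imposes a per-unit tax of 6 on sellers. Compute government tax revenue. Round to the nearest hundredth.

Rewriting supply in inverse form: P = 49 + 4Q.
Without the tax, 63 - 2.5Q = 49 + 4Q so Q* = 2.1538 and P* = 57.6154.
With the tax, sellers need 6 more per unit: 63 - 2.5Q = 49 + 4Q + 6, so Q_t = 1.2308. Buyers pay P_b = 59.9231; sellers receive P_s = P_b - 6 = 53.9231.
Tax revenue = t x Q_t = 6 x 1.2308 = 7.3846.

7.38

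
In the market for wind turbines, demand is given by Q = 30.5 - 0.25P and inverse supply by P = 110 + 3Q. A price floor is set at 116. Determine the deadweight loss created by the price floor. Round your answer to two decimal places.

0.16

Rewriting demand in inverse form: P = 122 - 4Q.
Without the control, 122 - 4Q = 110 + 3Q so Q* = 1.7143 and P* = 115.1429.
At the floor price 116, quantity demanded is (122 - 116)/4 = 1.5; demand is the short side, so Q = 1.5 trades at P = 116.
At Q = 1.5 the demand price is 116 and the supply price is 114.5. Deadweight loss is the triangle between the curves from 1.5 to 1.7143: (1/2)(116 - 114.5)(1.7143 - 1.5) = 0.1607.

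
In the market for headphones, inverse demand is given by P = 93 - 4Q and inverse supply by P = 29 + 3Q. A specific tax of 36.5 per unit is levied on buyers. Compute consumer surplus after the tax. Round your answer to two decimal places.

Pre-tax equilibrium: 93 - 4Q = 29 + 3Q gives Q* = 9.1429, P* = 56.4286.
A tax on buyers shifts demand down by 36.5: (93 - 36.5) - 4Q = 29 + 3Q, so Q_t = 3.9286. Buyers pay P_b = 77.2857; sellers receive P_s = P_b - 36.5 = 40.7857.
CS = (1/2)(Q_t)(93 - P_b) = (1/2)(3.9286)(15.7143) = 30.8673.

30.87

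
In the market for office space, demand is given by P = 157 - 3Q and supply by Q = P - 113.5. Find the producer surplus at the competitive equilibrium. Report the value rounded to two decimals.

59.13

Rewriting supply in inverse form: P = 113.5 + Q.
Equilibrium: 157 - 3Q = 113.5 + Q, so Q* = 10.875 and P* = 124.375.
PS is the area between P* and the supply curve from 0 to Q*: (1/2)(10.875)(10.875) = 59.1328.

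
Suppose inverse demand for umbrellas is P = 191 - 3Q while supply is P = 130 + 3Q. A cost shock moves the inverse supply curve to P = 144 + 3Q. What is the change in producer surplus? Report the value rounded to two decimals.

-63.00

Initial equilibrium: Q_0 = 10.1667, P_0 = 160.5; CS_0 = (1/2)(10.1667)(30.5) = 155.0417, PS_0 = (1/2)(10.1667)(30.5) = 155.0417.
New equilibrium: 191 - 3Q = 144 + 3Q gives Q_1 = 7.8333, P_1 = 167.5; CS_1 = 92.0417, PS_1 = 92.0417.
Change in producer surplus = 92.0417 - 155.0417 = -63.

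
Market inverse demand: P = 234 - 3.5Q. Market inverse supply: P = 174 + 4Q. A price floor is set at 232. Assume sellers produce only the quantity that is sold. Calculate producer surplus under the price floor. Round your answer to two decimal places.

32.49

Free-market equilibrium: 234 - 3.5Q = 174 + 4Q gives Q* = 8, P* = 206.
At P = 232, buyers demand (234 - 232)/3.5 = 0.5714 while sellers would supply more, so the quantity traded is 0.5714 at price 232.
The supply price at Q = 0.5714 is 176.2857. PS is the trapezoid between 232 and supply over [0, 0.5714]: (1/2)[(232 - 174) + (232 - 176.2857)](0.5714) = 32.4898.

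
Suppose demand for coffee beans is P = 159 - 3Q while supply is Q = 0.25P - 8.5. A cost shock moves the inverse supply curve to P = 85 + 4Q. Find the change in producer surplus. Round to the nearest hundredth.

-414.24

Rewriting supply in inverse form: P = 34 + 4Q.
Initial equilibrium: Q_0 = 17.8571, P_0 = 105.4286; CS_0 = (1/2)(17.8571)(53.5714) = 478.3163, PS_0 = (1/2)(17.8571)(71.4286) = 637.7551.
New equilibrium: 159 - 3Q = 85 + 4Q gives Q_1 = 10.5714, P_1 = 127.2857; CS_1 = 167.6327, PS_1 = 223.5102.
Change in producer surplus = 223.5102 - 637.7551 = -414.2449.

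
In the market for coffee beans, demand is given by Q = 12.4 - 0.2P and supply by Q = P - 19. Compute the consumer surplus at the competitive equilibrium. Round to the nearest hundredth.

Rewriting demand in inverse form: P = 62 - 5Q.
Rewriting supply in inverse form: P = 19 + Q.
Setting demand equal to supply, 43 = 6Q, so Q* = 7.1667 and P* = 26.1667.
The demand choke price is 62, so CS = (1/2)(Q*)(62 - P*) = (1/2)(7.1667)(35.8333) = 128.4028.

128.40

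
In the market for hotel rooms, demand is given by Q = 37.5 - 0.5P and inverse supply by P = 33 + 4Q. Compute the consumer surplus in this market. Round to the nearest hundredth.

Rewriting demand in inverse form: P = 75 - 2Q.
Set 75 - 2Q = 33 + 4Q, which gives 42 = 6Q, so Q* = 7 and P* = 75 - 2(7) = 61.
The demand choke price is 75, so CS = (1/2)(Q*)(75 - P*) = (1/2)(7)(14) = 49.

49.00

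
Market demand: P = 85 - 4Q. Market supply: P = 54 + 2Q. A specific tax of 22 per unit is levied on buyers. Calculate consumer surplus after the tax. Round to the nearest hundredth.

4.50

Pre-tax equilibrium: 85 - 4Q = 54 + 2Q gives Q* = 5.1667, P* = 64.3333.
With the tax, buyers' net willingness to pay falls by 22: (85 - 22) - 4Q = 54 + 2Q, so Q_t = 1.5. Buyers pay P_b = 79; sellers receive P_s = P_b - 22 = 57.
Consumer surplus is the triangle under demand above P_b: (1/2)(1.5)(85 - 79) = 4.5.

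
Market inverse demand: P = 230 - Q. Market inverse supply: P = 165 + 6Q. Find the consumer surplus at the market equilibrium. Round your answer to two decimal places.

43.11

Equilibrium: 230 - Q = 165 + 6Q, so Q* = 9.2857 and P* = 220.7143.
Consumer surplus is the triangle under demand above P*: (1/2)(9.2857)(230 - 220.7143) = (1/2)(9.2857)(9.2857) = 43.1122.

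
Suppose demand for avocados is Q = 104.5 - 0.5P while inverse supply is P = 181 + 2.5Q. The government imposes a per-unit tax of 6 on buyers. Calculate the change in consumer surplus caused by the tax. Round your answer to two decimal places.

-14.81

Rewriting demand in inverse form: P = 209 - 2Q.
Without the tax, 209 - 2Q = 181 + 2.5Q so Q* = 6.2222 and P* = 196.5556.
With the tax, buyers' net willingness to pay falls by 6: (209 - 6) - 2Q = 181 + 2.5Q, so Q_t = 4.8889. Buyers pay P_b = 199.2222; sellers receive P_s = P_b - 6 = 193.2222.
Consumers lose the trapezoid between P* and P_b out to Q_t plus the triangle from Q_t to Q*: change in CS = 23.9012 - 38.716 = -14.8148.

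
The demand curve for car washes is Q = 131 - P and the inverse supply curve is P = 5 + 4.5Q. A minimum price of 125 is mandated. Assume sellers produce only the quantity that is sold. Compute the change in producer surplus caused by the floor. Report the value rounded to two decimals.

Rewriting demand in inverse form: P = 131 - Q.
Without the control, 131 - Q = 5 + 4.5Q so Q* = 22.9091 and P* = 108.0909.
At P = 125, buyers demand (131 - 125)/1 = 6 while sellers would supply more, so the quantity traded is 6 at price 125.
PS goes from (1/2)(22.9091)(103.0909) = 1180.8595 to 639 (computed as (125 - 5)(6) - (1/2)(4.5)(6)^2), a change of -541.8595.

-541.86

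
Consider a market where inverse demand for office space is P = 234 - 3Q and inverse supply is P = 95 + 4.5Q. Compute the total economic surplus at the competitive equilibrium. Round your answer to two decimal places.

Set 234 - 3Q = 95 + 4.5Q, which gives 139 = 7.5Q, so Q* = 18.5333 and P* = 234 - 3(18.5333) = 178.4.
CS = (1/2)(18.5333)(55.6) = 515.2267 and PS = (1/2)(18.5333)(83.4) = 772.84, so total surplus = 1288.0667.

1288.07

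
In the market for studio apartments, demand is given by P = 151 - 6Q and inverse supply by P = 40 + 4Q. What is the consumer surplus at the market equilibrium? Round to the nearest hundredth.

Setting demand equal to supply, 111 = 10Q, so Q* = 11.1 and P* = 84.4.
The demand choke price is 151, so CS = (1/2)(Q*)(151 - P*) = (1/2)(11.1)(66.6) = 369.63.

369.63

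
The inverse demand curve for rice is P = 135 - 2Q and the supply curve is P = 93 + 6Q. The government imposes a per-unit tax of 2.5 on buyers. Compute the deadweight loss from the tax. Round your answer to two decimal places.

0.39

Pre-tax equilibrium: 135 - 2Q = 93 + 6Q gives Q* = 5.25, P* = 124.5.
With the tax, buyers' net willingness to pay falls by 2.5: (135 - 2.5) - 2Q = 93 + 6Q, so Q_t = 4.9375. Buyers pay P_b = 125.125; sellers receive P_s = P_b - 2.5 = 122.625.
The welfare triangle lost has base Q* - Q_t = 0.3125 and height t = 2.5, so DWL = (1/2)(0.3125)(2.5) = 0.3906.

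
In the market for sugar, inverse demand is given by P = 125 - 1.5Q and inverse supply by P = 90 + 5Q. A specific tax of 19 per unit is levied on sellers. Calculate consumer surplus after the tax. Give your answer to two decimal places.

4.54

Pre-tax equilibrium: 125 - 1.5Q = 90 + 5Q gives Q* = 5.3846, P* = 116.9231.
A tax on sellers shifts supply up by 19: 125 - 1.5Q = 90 + 5Q + 19, so Q_t = 2.4615. Buyers pay P_b = 121.3077; sellers receive P_s = P_b - 19 = 102.3077.
CS = (1/2)(Q_t)(125 - P_b) = (1/2)(2.4615)(3.6923) = 4.5444.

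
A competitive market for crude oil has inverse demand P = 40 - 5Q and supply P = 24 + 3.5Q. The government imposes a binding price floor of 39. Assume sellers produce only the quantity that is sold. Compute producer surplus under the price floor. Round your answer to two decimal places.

2.93

Without the control, 40 - 5Q = 24 + 3.5Q so Q* = 1.8824 and P* = 30.5882.
At P = 39, buyers demand (40 - 39)/5 = 0.2 while sellers would supply more, so the quantity traded is 0.2 at price 39.
The supply price at Q = 0.2 is 24.7. PS is the trapezoid between 39 and supply over [0, 0.2]: (1/2)[(39 - 24) + (39 - 24.7)](0.2) = 2.93.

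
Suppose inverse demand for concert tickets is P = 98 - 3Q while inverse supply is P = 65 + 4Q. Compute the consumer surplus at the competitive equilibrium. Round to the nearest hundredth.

Setting demand equal to supply, 33 = 7Q, so Q* = 4.7143 and P* = 83.8571.
The demand choke price is 98, so CS = (1/2)(Q*)(98 - P*) = (1/2)(4.7143)(14.1429) = 33.3367.

33.34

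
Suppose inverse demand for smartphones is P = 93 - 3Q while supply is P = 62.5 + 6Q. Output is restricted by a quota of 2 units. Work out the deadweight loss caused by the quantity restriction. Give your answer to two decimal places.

Unrestricted equilibrium: Q* = (93 - 62.5)/(3 + 6) = 3.3889.
At Q = 2 the demand price is 93 - 3(2) = 87 and the supply price is 62.5 + 6(2) = 74.5.
Deadweight loss is the triangle between the curves from 2 to 3.3889: (1/2)(87 - 74.5)(3.3889 - 2) = 8.6806.

8.68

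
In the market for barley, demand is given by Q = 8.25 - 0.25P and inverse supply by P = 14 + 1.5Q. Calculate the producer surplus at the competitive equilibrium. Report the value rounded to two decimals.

8.95

Rewriting demand in inverse form: P = 33 - 4Q.
Set 33 - 4Q = 14 + 1.5Q, which gives 19 = 5.5Q, so Q* = 3.4545 and P* = 33 - 4(3.4545) = 19.1818.
PS is the area between P* and the supply curve from 0 to Q*: (1/2)(3.4545)(5.1818) = 8.9504.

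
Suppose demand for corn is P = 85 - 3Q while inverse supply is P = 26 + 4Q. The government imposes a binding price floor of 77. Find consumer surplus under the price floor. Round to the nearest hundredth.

10.67

Free-market equilibrium: 85 - 3Q = 26 + 4Q gives Q* = 8.4286, P* = 59.7143.
At the floor price 77, quantity demanded is (85 - 77)/3 = 2.6667; demand is the short side, so Q = 2.6667 trades at P = 77.
CS is the triangle under demand above 77: (1/2)(2.6667)(85 - 77) = 10.6667.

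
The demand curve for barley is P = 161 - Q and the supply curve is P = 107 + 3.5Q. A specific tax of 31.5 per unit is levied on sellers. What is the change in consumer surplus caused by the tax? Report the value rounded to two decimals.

-59.50

Pre-tax equilibrium: 161 - Q = 107 + 3.5Q gives Q* = 12, P* = 149.
With the tax, sellers need 31.5 more per unit: 161 - Q = 107 + 3.5Q + 31.5, so Q_t = 5. Buyers pay P_b = 156; sellers receive P_s = P_b - 31.5 = 124.5.
Consumers lose the trapezoid between P* and P_b out to Q_t plus the triangle from Q_t to Q*: change in CS = 12.5 - 72 = -59.5.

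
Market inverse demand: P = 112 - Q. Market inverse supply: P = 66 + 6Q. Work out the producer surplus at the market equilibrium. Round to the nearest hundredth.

Setting demand equal to supply, 46 = 7Q, so Q* = 6.5714 and P* = 105.4286.
Producer surplus is the triangle above supply below P*: (1/2)(6.5714)(105.4286 - 66) = (1/2)(6.5714)(39.4286) = 129.551.

129.55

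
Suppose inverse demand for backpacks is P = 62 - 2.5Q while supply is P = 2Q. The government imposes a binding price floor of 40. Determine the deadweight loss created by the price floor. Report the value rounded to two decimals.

55.75

Without the control, 62 - 2.5Q = 2Q so Q* = 13.7778 and P* = 27.5556.
At the floor price 40, quantity demanded is (62 - 40)/2.5 = 8.8; demand is the short side, so Q = 8.8 trades at P = 40.
At Q = 8.8 the demand price is 40 and the supply price is 17.6. Deadweight loss is the triangle between the curves from 8.8 to 13.7778: (1/2)(40 - 17.6)(13.7778 - 8.8) = 55.7511.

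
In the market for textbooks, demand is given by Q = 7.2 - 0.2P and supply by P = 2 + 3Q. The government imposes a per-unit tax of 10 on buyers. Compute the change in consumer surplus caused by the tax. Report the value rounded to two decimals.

-22.66

Rewriting demand in inverse form: P = 36 - 5Q.
Pre-tax equilibrium: 36 - 5Q = 2 + 3Q gives Q* = 4.25, P* = 14.75.
With the tax, buyers' net willingness to pay falls by 10: (36 - 10) - 5Q = 2 + 3Q, so Q_t = 3. Buyers pay P_b = 21; sellers receive P_s = P_b - 10 = 11.
CS falls from (1/2)(4.25)(21.25) = 45.1562 to (1/2)(3)(15) = 22.5, a change of -22.6562.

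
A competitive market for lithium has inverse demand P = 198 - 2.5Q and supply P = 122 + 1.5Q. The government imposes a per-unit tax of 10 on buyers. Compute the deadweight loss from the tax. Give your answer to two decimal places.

Pre-tax equilibrium: 198 - 2.5Q = 122 + 1.5Q gives Q* = 19, P* = 150.5.
With the tax, buyers' net willingness to pay falls by 10: (198 - 10) - 2.5Q = 122 + 1.5Q, so Q_t = 16.5. Buyers pay P_b = 156.75; sellers receive P_s = P_b - 10 = 146.75.
The welfare triangle lost has base Q* - Q_t = 2.5 and height t = 10, so DWL = (1/2)(2.5)(10) = 12.5.

12.50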